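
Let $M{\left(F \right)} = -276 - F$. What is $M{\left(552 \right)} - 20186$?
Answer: $-21014$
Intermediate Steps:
$M{\left(552 \right)} - 20186 = \left(-276 - 552\right) - 20186 = -828 - 20186 = -21014$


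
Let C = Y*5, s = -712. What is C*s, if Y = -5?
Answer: 17800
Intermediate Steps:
C = -25 (C = -5*5 = -25)
C*s = -25*(-712) = 17800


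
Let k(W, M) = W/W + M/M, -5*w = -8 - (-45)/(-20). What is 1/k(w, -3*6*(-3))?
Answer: ½ ≈ 0.50000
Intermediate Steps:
w = 41/20 (w = -(-8 - (-45)/(-20))/5 = -(-8 - (-45)*(-1)/20)/5 = -(-8 - 1*9/4)/5 = -(-8 - 9/4)/5 = -⅕*(-41/4) = 41/20 ≈ 2.0500)
k(W, M) = 2 (k(W, M) = 1 + 1 = 2)
1/k(w, -3*6*(-3)) = 1/2 = ½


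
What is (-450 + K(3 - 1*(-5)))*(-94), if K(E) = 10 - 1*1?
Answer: 41454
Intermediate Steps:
K(E) = 9 (K(E) = 10 - 1 = 9)
(-450 + K(3 - 1*(-5)))*(-94) = (-450 + 9)*(-94) = -441*(-94) = 41454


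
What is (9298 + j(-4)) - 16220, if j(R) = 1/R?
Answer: -27689/4 ≈ -6922.3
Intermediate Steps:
(9298 + j(-4)) - 16220 = (9298 + 1/(-4)) - 16220 = (9298 - ¼) - 16220 = 37191/4 - 16220 = -27689/4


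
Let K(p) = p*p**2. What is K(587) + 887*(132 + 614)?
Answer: 202923705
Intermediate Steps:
K(p) = p**3
K(587) + 887*(132 + 614) = 587**3 + 887*(132 + 614) = 202262003 + 887*746 = 202262003 + 661702 = 202923705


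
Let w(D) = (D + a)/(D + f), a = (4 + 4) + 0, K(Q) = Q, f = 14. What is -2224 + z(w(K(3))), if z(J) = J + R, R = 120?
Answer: -35757/17 ≈ -2103.4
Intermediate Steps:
a = 8 (a = 8 + 0 = 8)
w(D) = (8 + D)/(14 + D) (w(D) = (D + 8)/(D + 14) = (8 + D)/(14 + D))
z(J) = 120 + J (z(J) = J + 120 = 120 + J)
-2224 + z(w(K(3))) = -2224 + (120 + (8 + 3)/(14 + 3)) = -2224 + (120 + 11/17) = -2224 + 2051/17 = -35757/17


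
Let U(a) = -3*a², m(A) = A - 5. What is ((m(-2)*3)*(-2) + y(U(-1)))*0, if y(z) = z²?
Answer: 0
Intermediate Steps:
m(A) = -5 + A
((m(-2)*3)*(-2) + y(U(-1)))*0 = (((-5 - 2)*3)*(-2) + (-3*(-1)²)²)*0 = (-7*3*(-2) + (-3*1)²)*0 = (-21*(-2) + (-3)²)*0 = (42 + 9)*0 = 51*0 = 0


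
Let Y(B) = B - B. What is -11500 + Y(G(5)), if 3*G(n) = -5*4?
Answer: -11500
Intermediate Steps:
G(n) = -20/3 (G(n) = (-5*4)/3 = (1/3)*(-20) = -20/3)
Y(B) = 0
-11500 + Y(G(5)) = -11500 + 0 = -11500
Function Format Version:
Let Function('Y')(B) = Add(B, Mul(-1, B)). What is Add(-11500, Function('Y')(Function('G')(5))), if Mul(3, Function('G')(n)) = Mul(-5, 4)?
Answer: -11500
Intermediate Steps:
Function('G')(n) = Rational(-20, 3) (Function('G')(n) = Mul(Rational(1, 3), Mul(-5, 4)) = Mul(Rational(1, 3), -20) = Rational(-20, 3))
Function('Y')(B) = 0
Add(-11500, Function('Y')(Function('G')(5))) = Add(-11500, 0) = -11500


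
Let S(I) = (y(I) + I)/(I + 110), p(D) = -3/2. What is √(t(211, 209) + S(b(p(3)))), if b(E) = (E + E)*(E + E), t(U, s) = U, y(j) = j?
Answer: √2990113/119 ≈ 14.531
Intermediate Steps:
p(D) = -3/2 (p(D) = -3*½ = -3/2)
b(E) = 4*E² (b(E) = (2*E)*(2*E) = 4*E²)
S(I) = 2*I/(110 + I) (S(I) = (I + I)/(I + 110) = (2*I)/(110 + I) = 2*I/(110 + I))
√(t(211, 209) + S(b(p(3)))) = √(211 + 2*(4*(-3/2)²)/(110 + 4*(-3/2)²)) = √(211 + 2*(4*(9/4))/(110 + 4*(9/4))) = √(211 + 2*9/(110 + 9)) = √(211 + 2*9/119) = √(211 + 2*9*(1/119)) = √(211 + 18/119) = √(25127/119) = √2990113/119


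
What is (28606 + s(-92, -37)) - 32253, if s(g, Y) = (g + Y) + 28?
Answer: -3748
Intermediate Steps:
s(g, Y) = 28 + Y + g (s(g, Y) = (Y + g) + 28 = 28 + Y + g)
(28606 + s(-92, -37)) - 32253 = (28606 + (28 - 37 - 92)) - 32253 = (28606 - 101) - 32253 = 28505 - 32253 = -3748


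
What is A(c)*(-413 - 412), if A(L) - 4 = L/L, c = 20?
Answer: -4125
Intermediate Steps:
A(L) = 5 (A(L) = 4 + L/L = 4 + 1 = 5)
A(c)*(-413 - 412) = 5*(-413 - 412) = 5*(-825) = -4125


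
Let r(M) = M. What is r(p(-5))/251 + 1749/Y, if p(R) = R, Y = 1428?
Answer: 143953/119476 ≈ 1.2049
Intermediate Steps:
r(p(-5))/251 + 1749/Y = -5/251 + 1749/1428 = -5*1/251 + 1749*(1/1428) = -5/251 + 583/476 = 143953/119476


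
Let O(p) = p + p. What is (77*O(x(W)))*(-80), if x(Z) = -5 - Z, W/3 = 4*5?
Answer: 800800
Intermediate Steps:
W = 60 (W = 3*(4*5) = 3*20 = 60)
O(p) = 2*p
(77*O(x(W)))*(-80) = (77*(2*(-5 - 1*60)))*(-80) = (77*(2*(-5 - 60)))*(-80) = (77*(2*(-65)))*(-80) = (77*(-130))*(-80) = -10010*(-80) = 800800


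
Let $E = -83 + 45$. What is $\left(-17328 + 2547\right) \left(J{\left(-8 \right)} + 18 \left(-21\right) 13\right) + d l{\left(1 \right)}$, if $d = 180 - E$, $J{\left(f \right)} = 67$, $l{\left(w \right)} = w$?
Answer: $71643725$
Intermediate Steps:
$E = -38$
$d = 218$ ($d = 180 - -38 = 180 + 38 = 218$)
$\left(-17328 + 2547\right) \left(J{\left(-8 \right)} + 18 \left(-21\right) 13\right) + d l{\left(1 \right)} = \left(-17328 + 2547\right) \left(67 + 18 \left(-21\right) 13\right) + 218 \cdot 1 = - 14781 \left(67 - 4914\right) + 218 = \left(-14781\right) \left(-4847\right) + 218 = 71643507 + 218 = 71643725$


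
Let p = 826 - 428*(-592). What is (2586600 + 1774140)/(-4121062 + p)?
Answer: -218037/193343 ≈ -1.1277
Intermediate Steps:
p = 254202 (p = 826 + 253376 = 254202)
(2586600 + 1774140)/(-4121062 + p) = (2586600 + 1774140)/(-4121062 + 254202) = 4360740/(-3866860) = 4360740*(-1/3866860) = -218037/193343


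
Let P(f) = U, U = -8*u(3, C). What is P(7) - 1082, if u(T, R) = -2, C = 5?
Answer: -1066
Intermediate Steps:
U = 16 (U = -8*(-2) = 16)
P(f) = 16
P(7) - 1082 = 16 - 1082 = -1066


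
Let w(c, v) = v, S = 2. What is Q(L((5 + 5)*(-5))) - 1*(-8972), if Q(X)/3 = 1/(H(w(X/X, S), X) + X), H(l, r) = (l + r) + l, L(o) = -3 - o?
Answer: 879259/98 ≈ 8972.0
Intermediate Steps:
H(l, r) = r + 2*l
Q(X) = 3/(4 + 2*X) (Q(X) = 3/((X + 2*2) + X) = 3/((X + 4) + X) = 3/((4 + X) + X) = 3/(4 + 2*X))
Q(L((5 + 5)*(-5))) - 1*(-8972) = 3/(2*(2 + (-3 - (5 + 5)*(-5)))) - 1*(-8972) = 3/(2*(2 + (-3 - 10*(-5)))) + 8972 = 3/(2*(2 + (-3 - 1*(-50)))) + 8972 = 3/(2*(2 + (-3 + 50))) + 8972 = 3/(2*(2 + 47)) + 8972 = (3/2)/49 + 8972 = (3/2)*(1/49) + 8972 = 3/98 + 8972 = 879259/98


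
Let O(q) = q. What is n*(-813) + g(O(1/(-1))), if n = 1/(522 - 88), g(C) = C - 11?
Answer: -6021/434 ≈ -13.873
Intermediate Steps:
g(C) = -11 + C
n = 1/434 ≈ 0.0023041
n*(-813) + g(O(1/(-1))) = (1/434)*(-813) + (-11 + 1/(-1)) = -813/434 + (-11 - 1) = -813/434 - 12 = -6021/434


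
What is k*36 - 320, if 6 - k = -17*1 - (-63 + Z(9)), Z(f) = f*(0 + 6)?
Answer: 184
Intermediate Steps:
Z(f) = 6*f (Z(f) = f*6 = 6*f)
k = 14 (k = 6 - (-17*1 - (-63 + 6*9)) = 6 - (-17 - (-63 + 54)) = 6 - (-17 - 1*(-9)) = 6 - (-17 + 9) = 6 - 1*(-8) = 6 + 8 = 14)
k*36 - 320 = 14*36 - 320 = 504 - 320 = 184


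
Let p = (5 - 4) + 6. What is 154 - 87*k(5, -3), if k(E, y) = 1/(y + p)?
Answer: 529/4 ≈ 132.25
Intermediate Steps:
p = 7 (p = 1 + 6 = 7)
k(E, y) = 1/(7 + y) (k(E, y) = 1/(y + 7) = 1/(7 + y))
154 - 87*k(5, -3) = 154 - 87/(7 - 3) = 154 - 87/4 = 529/4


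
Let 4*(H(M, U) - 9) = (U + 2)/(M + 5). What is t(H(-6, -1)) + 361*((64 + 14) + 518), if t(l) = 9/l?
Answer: 7530496/35 ≈ 2.1516e+5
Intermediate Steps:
H(M, U) = 9 + (2 + U)/(4*(5 + M)) (H(M, U) = 9 + ((U + 2)/(M + 5))/4 = 9 + ((2 + U)/(5 + M))/4 = 9 + (2 + U)/(4*(5 + M)))
t(H(-6, -1)) + 361*((64 + 14) + 518) = 9/(((182 - 1 + 36*(-6))/(4*(5 - 6)))) + 361*((64 + 14) + 518) = 9/(((¼)*(182 - 1 - 216)/(-1))) + 361*(78 + 518) = 9/(((¼)*(-1)*(-35))) + 361*596 = 9/(35/4) + 215156 = 9*(4/35) + 215156 = 36/35 + 215156 = 7530496/35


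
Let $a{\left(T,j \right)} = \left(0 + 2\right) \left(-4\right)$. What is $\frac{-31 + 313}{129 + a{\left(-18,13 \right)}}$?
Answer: $\frac{282}{121} \approx 2.3306$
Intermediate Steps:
$a{\left(T,j \right)} = -8$ ($a{\left(T,j \right)} = 2 \left(-4\right) = -8$)
$\frac{-31 + 313}{129 + a{\left(-18,13 \right)}} = \frac{-31 + 313}{129 - 8} = \frac{282}{121}$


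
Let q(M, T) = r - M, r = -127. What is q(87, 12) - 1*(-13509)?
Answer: 13295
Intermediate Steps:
q(M, T) = -127 - M
q(87, 12) - 1*(-13509) = (-127 - 1*87) - 1*(-13509) = (-127 - 87) + 13509 = -214 + 13509 = 13295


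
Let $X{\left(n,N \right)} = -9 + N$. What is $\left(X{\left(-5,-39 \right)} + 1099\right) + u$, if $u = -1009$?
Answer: $42$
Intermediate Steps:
$\left(X{\left(-5,-39 \right)} + 1099\right) + u = \left(\left(-9 - 39\right) + 1099\right) - 1009 = \left(-48 + 1099\right) - 1009 = 1051 - 1009 = 42$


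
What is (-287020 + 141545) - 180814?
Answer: -326289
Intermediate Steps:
(-287020 + 141545) - 180814 = -145475 - 180814 = -326289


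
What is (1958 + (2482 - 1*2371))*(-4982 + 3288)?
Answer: -3504886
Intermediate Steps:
(1958 + (2482 - 1*2371))*(-4982 + 3288) = (1958 + (2482 - 2371))*(-1694) = (1958 + 111)*(-1694) = 2069*(-1694) = -3504886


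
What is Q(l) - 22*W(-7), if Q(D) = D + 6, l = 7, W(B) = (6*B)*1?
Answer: 937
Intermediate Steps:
W(B) = 6*B
Q(D) = 6 + D
Q(l) - 22*W(-7) = (6 + 7) - 132*(-7) = 13 - 22*(-42) = 13 + 924 = 937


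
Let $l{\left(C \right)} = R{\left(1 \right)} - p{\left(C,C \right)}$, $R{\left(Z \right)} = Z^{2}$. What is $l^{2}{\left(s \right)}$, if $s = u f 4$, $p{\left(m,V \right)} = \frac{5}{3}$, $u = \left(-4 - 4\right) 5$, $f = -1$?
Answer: $\frac{4}{9} \approx 0.44444$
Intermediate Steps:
$u = -40$ ($u = \left(-8\right) 5 = -40$)
$p{\left(m,V \right)} = \frac{5}{3}$ ($p{\left(m,V \right)} = 5 \cdot \frac{1}{3} = \frac{5}{3}$)
$s = 160$ ($s = \left(-40\right) \left(-1\right) 4 = 40 \cdot 4 = 160$)
$l{\left(C \right)} = - \frac{2}{3}$ ($l{\left(C \right)} = 1^{2} - \frac{5}{3} = 1 - \frac{5}{3} = - \frac{2}{3}$)
$l^{2}{\left(s \right)} = \left(- \frac{2}{3}\right)^{2} = \frac{4}{9}$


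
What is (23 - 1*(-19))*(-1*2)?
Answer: -84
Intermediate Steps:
(23 - 1*(-19))*(-1*2) = (23 + 19)*(-2) = 42*(-2) = -84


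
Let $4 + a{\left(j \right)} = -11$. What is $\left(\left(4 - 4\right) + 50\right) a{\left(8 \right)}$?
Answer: $-750$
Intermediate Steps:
$a{\left(j \right)} = -15$ ($a{\left(j \right)} = -4 - 11 = -15$)
$\left(\left(4 - 4\right) + 50\right) a{\left(8 \right)} = \left(\left(4 - 4\right) + 50\right) \left(-15\right) = \left(0 + 50\right) \left(-15\right) = 50 \left(-15\right) = -750$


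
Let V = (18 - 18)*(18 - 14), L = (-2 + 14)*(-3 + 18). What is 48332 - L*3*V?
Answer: 48332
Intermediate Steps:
L = 180 (L = 12*15 = 180)
V = 0 (V = 0*4 = 0)
48332 - L*3*V = 48332 - 180*3*0 = 48332 - 540*0 = 48332 - 1*0 = 48332 + 0 = 48332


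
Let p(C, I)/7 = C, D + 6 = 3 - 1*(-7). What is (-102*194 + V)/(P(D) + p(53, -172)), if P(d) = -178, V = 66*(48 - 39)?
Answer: -19194/193 ≈ -99.451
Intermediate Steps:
D = 4 (D = -6 + (3 - 1*(-7)) = -6 + (3 + 7) = -6 + 10 = 4)
p(C, I) = 7*C
V = 594 (V = 66*9 = 594)
(-102*194 + V)/(P(D) + p(53, -172)) = (-102*194 + 594)/(-178 + 7*53) = (-19788 + 594)/(-178 + 371) = -19194/193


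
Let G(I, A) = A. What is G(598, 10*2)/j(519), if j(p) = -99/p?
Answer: -3460/33 ≈ -104.85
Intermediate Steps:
G(598, 10*2)/j(519) = (10*2)/((-99/519)) = 20/((-99*1/519)) = 20/(-33/173) = 20*(-173/33) = -3460/33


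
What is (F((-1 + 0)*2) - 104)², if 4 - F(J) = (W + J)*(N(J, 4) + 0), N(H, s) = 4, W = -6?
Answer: 4624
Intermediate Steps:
F(J) = 28 - 4*J (F(J) = 4 - (-6 + J)*(4 + 0) = 4 - (-6 + J)*4 = 4 - (-24 + 4*J) = 4 + (24 - 4*J) = 28 - 4*J)
(F((-1 + 0)*2) - 104)² = ((28 - 4*(-1 + 0)*2) - 104)² = ((28 - (-4)*2) - 104)² = ((28 - 4*(-2)) - 104)² = ((28 + 8) - 104)² = (36 - 104)² = (-68)² = 4624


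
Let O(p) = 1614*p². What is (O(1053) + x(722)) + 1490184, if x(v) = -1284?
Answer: 1791106626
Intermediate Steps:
(O(1053) + x(722)) + 1490184 = (1614*1053² - 1284) + 1490184 = (1614*1108809 - 1284) + 1490184 = (1789617726 - 1284) + 1490184 = 1789616442 + 1490184 = 1791106626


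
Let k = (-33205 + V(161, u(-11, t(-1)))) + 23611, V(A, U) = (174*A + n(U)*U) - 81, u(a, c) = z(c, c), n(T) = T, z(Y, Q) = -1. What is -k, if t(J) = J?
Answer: -18340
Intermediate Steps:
u(a, c) = -1
V(A, U) = -81 + U² + 174*A (V(A, U) = (174*A + U*U) - 81 = (174*A + U²) - 81 = (U² + 174*A) - 81 = -81 + U² + 174*A)
k = 18340 (k = (-33205 + (-81 + (-1)² + 174*161)) + 23611 = (-33205 + (-81 + 1 + 28014)) + 23611 = (-33205 + 27934) + 23611 = -5271 + 23611 = 18340)
-k = -1*18340 = -18340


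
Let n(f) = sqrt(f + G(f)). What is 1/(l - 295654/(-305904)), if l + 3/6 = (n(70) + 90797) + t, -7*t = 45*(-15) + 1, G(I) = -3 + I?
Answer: 104193453362669832/9470533774496426343217 - 1146321400896*sqrt(137)/9470533774496426343217 ≈ 1.1000e-5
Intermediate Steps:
n(f) = sqrt(-3 + 2*f) (n(f) = sqrt(f + (-3 + f)) = sqrt(-3 + 2*f))
t = 674/7 (t = -(45*(-15) + 1)/7 = -(-675 + 1)/7 = -1/7*(-674) = 674/7 ≈ 96.286)
l = 1272499/14 + sqrt(137) (l = -1/2 + ((sqrt(-3 + 2*70) + 90797) + 674/7) = -1/2 + ((sqrt(-3 + 140) + 90797) + 674/7) = -1/2 + ((sqrt(137) + 90797) + 674/7) = -1/2 + ((90797 + sqrt(137)) + 674/7) = -1/2 + (636253/7 + sqrt(137)) = 1272499/14 + sqrt(137) ≈ 90905.)
1/(l - 295654/(-305904)) = 1/((1272499/14 + sqrt(137)) - 295654/(-305904)) = 1/((1272499/14 + sqrt(137)) - 295654*(-1/305904)) = 1/((1272499/14 + sqrt(137)) + 147827/152952) = 1/(97316668313/1070664 + sqrt(137))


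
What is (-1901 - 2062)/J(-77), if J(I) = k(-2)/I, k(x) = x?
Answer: -305151/2 ≈ -1.5258e+5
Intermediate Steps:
J(I) = -2/I
(-1901 - 2062)/J(-77) = (-1901 - 2062)/((-2/(-77))) = -3963/((-2*(-1/77))) = -3963/2/77 = -3963*77/2 = -305151/2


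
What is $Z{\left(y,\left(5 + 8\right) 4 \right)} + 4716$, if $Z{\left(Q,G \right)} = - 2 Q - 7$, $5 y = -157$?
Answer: $\frac{23859}{5} \approx 4771.8$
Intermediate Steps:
$y = - \frac{157}{5}$ ($y = \frac{1}{5} \left(-157\right) = - \frac{157}{5} \approx -31.4$)
$Z{\left(Q,G \right)} = -7 - 2 Q$
$Z{\left(y,\left(5 + 8\right) 4 \right)} + 4716 = \left(-7 - - \frac{314}{5}\right) + 4716 = \left(-7 + \frac{314}{5}\right) + 4716 = \frac{279}{5} + 4716 = \frac{23859}{5}$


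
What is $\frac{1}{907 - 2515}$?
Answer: $- \frac{1}{1608} \approx -0.00062189$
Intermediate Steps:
$\frac{1}{907 - 2515} = \frac{1}{-1608} = - \frac{1}{1608}$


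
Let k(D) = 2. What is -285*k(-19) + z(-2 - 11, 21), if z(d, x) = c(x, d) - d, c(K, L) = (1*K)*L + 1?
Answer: -829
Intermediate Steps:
c(K, L) = 1 + K*L (c(K, L) = K*L + 1 = 1 + K*L)
z(d, x) = 1 - d + d*x (z(d, x) = (1 + x*d) - d = (1 + d*x) - d = 1 - d + d*x)
-285*k(-19) + z(-2 - 11, 21) = -285*2 + (1 - (-2 - 11) + (-2 - 11)*21) = -570 + (1 - 1*(-13) - 13*21) = -570 + (1 + 13 - 273) = -570 - 259 = -829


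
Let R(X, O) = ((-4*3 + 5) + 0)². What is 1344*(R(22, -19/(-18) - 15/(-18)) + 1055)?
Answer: 1483776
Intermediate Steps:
R(X, O) = 49 (R(X, O) = ((-12 + 5) + 0)² = (-7 + 0)² = (-7)² = 49)
1344*(R(22, -19/(-18) - 15/(-18)) + 1055) = 1344*(49 + 1055) = 1344*1104 = 1483776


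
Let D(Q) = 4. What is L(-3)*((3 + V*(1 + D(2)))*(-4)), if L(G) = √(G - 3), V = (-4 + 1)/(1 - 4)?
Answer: -32*I*√6 ≈ -78.384*I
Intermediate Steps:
V = 1 (V = -3/(-3) = -3*(-⅓) = 1)
L(G) = √(-3 + G)
L(-3)*((3 + V*(1 + D(2)))*(-4)) = √(-3 - 3)*((3 + 1*(1 + 4))*(-4)) = √(-6)*((3 + 1*5)*(-4)) = (I*√6)*((3 + 5)*(-4)) = (I*√6)*(8*(-4)) = (I*√6)*(-32) = -32*I*√6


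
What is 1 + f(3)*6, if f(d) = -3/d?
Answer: -5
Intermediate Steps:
1 + f(3)*6 = 1 - 3/3*6 = 1 - 3*1/3*6 = 1 - 1*6 = 1 - 6 = -5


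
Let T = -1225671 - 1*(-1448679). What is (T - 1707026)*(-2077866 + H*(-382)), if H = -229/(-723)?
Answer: 2229565783386728/723 ≈ 3.0838e+12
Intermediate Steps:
T = 223008 (T = -1225671 + 1448679 = 223008)
H = 229/723 (H = -229*(-1/723) = 229/723 ≈ 0.31674)
(T - 1707026)*(-2077866 + H*(-382)) = (223008 - 1707026)*(-2077866 + (229/723)*(-382)) = -1484018*(-2077866 - 87478/723) = -1484018*(-1502384596/723) = 2229565783386728/723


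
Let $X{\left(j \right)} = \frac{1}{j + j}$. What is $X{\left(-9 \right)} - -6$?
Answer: $\frac{107}{18} \approx 5.9444$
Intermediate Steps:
$X{\left(j \right)} = \frac{1}{2 j}$
$X{\left(-9 \right)} - -6 = \frac{1}{2 \left(-9\right)} - -6 = \frac{1}{2} \left(- \frac{1}{9}\right) + 6 = - \frac{1}{18} + 6 = \frac{107}{18}$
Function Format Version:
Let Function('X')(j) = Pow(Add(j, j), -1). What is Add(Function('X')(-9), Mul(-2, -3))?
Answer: Rational(107, 18) ≈ 5.9444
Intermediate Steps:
Function('X')(j) = Mul(Rational(1, 2), Pow(j, -1)) (Function('X')(j) = Pow(Mul(2, j), -1) = Mul(Rational(1, 2), Pow(j, -1)))
Add(Function('X')(-9), Mul(-2, -3)) = Add(Mul(Rational(1, 2), Pow(-9, -1)), Mul(-2, -3)) = Add(Mul(Rational(1, 2), Rational(-1, 9)), 6) = Add(Rational(-1, 18), 6) = Rational(107, 18)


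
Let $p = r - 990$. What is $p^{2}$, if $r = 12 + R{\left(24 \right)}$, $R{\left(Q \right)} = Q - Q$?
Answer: $956484$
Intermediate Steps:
$R{\left(Q \right)} = 0$
$r = 12$ ($r = 12 + 0 = 12$)
$p = -978$ ($p = 12 - 990 = -978$)
$p^{2} = \left(-978\right)^{2} = 956484$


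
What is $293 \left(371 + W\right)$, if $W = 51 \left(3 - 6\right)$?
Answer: $63874$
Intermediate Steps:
$W = -153$ ($W = 51 \left(3 - 6\right) = 51 \left(-3\right) = -153$)
$293 \left(371 + W\right) = 293 \left(371 - 153\right) = 293 \cdot 218 = 63874$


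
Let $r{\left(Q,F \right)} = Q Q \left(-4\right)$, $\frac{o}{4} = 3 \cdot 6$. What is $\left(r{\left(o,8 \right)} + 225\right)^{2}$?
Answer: $420701121$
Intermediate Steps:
$o = 72$ ($o = 4 \cdot 3 \cdot 6 = 4 \cdot 18 = 72$)
$r{\left(Q,F \right)} = - 4 Q^{2}$ ($r{\left(Q,F \right)} = Q^{2} \left(-4\right) = - 4 Q^{2}$)
$\left(r{\left(o,8 \right)} + 225\right)^{2} = \left(- 4 \cdot 72^{2} + 225\right)^{2} = \left(\left(-4\right) 5184 + 225\right)^{2} = \left(-20736 + 225\right)^{2} = \left(-20511\right)^{2} = 420701121$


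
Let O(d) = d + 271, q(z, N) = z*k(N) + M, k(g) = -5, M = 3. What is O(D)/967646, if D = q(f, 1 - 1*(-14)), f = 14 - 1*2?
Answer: 107/483823 ≈ 0.00022116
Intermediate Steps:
f = 12 (f = 14 - 2 = 12)
q(z, N) = 3 - 5*z (q(z, N) = z*(-5) + 3 = -5*z + 3 = 3 - 5*z)
D = -57 (D = 3 - 5*12 = 3 - 60 = -57)
O(d) = 271 + d
O(D)/967646 = (271 - 57)/967646 = 214*(1/967646) = 107/483823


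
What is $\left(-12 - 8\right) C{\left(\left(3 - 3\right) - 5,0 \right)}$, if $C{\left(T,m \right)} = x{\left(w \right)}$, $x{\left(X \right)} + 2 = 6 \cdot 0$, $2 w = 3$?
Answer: $40$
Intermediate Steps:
$w = \frac{3}{2}$ ($w = \frac{1}{2} \cdot 3 = \frac{3}{2} \approx 1.5$)
$x{\left(X \right)} = -2$ ($x{\left(X \right)} = -2 + 6 \cdot 0 = -2 + 0 = -2$)
$C{\left(T,m \right)} = -2$
$\left(-12 - 8\right) C{\left(\left(3 - 3\right) - 5,0 \right)} = \left(-12 - 8\right) \left(-2\right) = \left(-20\right) \left(-2\right) = 40$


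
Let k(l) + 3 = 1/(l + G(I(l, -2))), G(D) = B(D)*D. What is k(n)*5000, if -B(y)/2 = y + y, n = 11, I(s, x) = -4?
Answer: -800000/53 ≈ -15094.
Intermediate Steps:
B(y) = -4*y (B(y) = -2*(y + y) = -4*y)
G(D) = -4*D**2 (G(D) = (-4*D)*D = -4*D**2)
k(l) = -3 + 1/(-64 + l) (k(l) = -3 + 1/(l - 4*(-4)**2) = -3 + 1/(l - 4*16) = -3 + 1/(l - 64) = -3 + 1/(-64 + l))
k(n)*5000 = ((193 - 3*11)/(-64 + 11))*5000 = ((193 - 33)/(-53))*5000 = -1/53*160*5000 = -160/53*5000 = -800000/53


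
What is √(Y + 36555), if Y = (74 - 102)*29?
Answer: √35743 ≈ 189.06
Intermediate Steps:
Y = -812 (Y = -28*29 = -812)
√(Y + 36555) = √(-812 + 36555) = √35743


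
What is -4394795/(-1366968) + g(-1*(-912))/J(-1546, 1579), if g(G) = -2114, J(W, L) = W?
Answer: 4842061711/1056666264 ≈ 4.5824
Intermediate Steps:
-4394795/(-1366968) + g(-1*(-912))/J(-1546, 1579) = -4394795/(-1366968) - 2114/(-1546) = -4394795*(-1/1366968) - 2114*(-1/1546) = 4394795/1366968 + 1057/773 = 4842061711/1056666264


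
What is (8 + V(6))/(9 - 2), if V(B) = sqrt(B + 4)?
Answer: 8/7 + sqrt(10)/7 ≈ 1.5946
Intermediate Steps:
V(B) = sqrt(4 + B)
(8 + V(6))/(9 - 2) = (8 + sqrt(4 + 6))/(9 - 2) = (8 + sqrt(10))/7 = 8/7 + sqrt(10)/7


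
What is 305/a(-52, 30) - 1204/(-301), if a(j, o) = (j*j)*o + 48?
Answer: 324977/81168 ≈ 4.0038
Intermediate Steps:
a(j, o) = 48 + o*j² (a(j, o) = j²*o + 48 = o*j² + 48 = 48 + o*j²)
305/a(-52, 30) - 1204/(-301) = 305/(48 + 30*(-52)²) - 1204/(-301) = 305/(48 + 30*2704) - 1204*(-1/301) = 305/(48 + 81120) + 4 = 305/81168 + 4 = 324977/81168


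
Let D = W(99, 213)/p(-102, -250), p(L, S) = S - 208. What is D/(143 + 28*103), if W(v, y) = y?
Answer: -71/462122 ≈ -0.00015364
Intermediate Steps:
p(L, S) = -208 + S
D = -213/458 (D = 213/(-208 - 250) = 213/(-458) = 213*(-1/458) = -213/458 ≈ -0.46507)
D/(143 + 28*103) = -213/(458*(143 + 28*103)) = -213/(458*(143 + 2884)) = -213/458/3027 = -213/458*1/3027 = -71/462122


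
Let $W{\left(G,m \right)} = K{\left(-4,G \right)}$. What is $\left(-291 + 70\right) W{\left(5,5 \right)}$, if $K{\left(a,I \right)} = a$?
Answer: $884$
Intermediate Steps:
$W{\left(G,m \right)} = -4$
$\left(-291 + 70\right) W{\left(5,5 \right)} = \left(-291 + 70\right) \left(-4\right) = \left(-221\right) \left(-4\right) = 884$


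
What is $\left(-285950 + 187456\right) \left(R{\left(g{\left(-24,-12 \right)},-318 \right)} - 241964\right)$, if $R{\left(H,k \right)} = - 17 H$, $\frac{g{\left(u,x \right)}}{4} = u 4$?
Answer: $23189033384$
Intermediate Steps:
$g{\left(u,x \right)} = 16 u$ ($g{\left(u,x \right)} = 4 u 4 = 4 \cdot 4 u = 16 u$)
$\left(-285950 + 187456\right) \left(R{\left(g{\left(-24,-12 \right)},-318 \right)} - 241964\right) = \left(-285950 + 187456\right) \left(- 17 \cdot 16 \left(-24\right) - 241964\right) = - 98494 \left(\left(-17\right) \left(-384\right) - 241964\right) = - 98494 \left(6528 - 241964\right) = \left(-98494\right) \left(-235436\right) = 23189033384$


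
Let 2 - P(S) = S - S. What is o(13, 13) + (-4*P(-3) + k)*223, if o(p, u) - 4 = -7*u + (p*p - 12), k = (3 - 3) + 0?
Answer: -1714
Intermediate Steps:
P(S) = 2 (P(S) = 2 - (S - S) = 2 - 1*0 = 2 + 0 = 2)
k = 0 (k = 0 + 0 = 0)
o(p, u) = -8 + p² - 7*u (o(p, u) = 4 + (-7*u + (p*p - 12)) = 4 + (-7*u + (p² - 12)) = 4 + (-7*u + (-12 + p²)) = 4 + (-12 + p² - 7*u) = -8 + p² - 7*u)
o(13, 13) + (-4*P(-3) + k)*223 = (-8 + 13² - 7*13) + (-4*2 + 0)*223 = (-8 + 169 - 91) + (-8 + 0)*223 = 70 - 8*223 = 70 - 1784 = -1714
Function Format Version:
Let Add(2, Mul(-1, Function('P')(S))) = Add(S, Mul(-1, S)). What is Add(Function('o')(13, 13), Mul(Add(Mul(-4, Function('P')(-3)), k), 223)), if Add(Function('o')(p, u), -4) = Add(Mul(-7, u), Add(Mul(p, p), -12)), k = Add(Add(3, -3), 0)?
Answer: -1714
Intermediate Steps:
Function('P')(S) = 2 (Function('P')(S) = Add(2, Mul(-1, Add(S, Mul(-1, S)))) = Add(2, Mul(-1, 0)) = Add(2, 0) = 2)
k = 0 (k = Add(0, 0) = 0)
Function('o')(p, u) = Add(-8, Pow(p, 2), Mul(-7, u)) (Function('o')(p, u) = Add(4, Add(Mul(-7, u), Add(Mul(p, p), -12))) = Add(4, Add(Mul(-7, u), Add(Pow(p, 2), -12))) = Add(4, Add(Mul(-7, u), Add(-12, Pow(p, 2)))) = Add(4, Add(-12, Pow(p, 2), Mul(-7, u))) = Add(-8, Pow(p, 2), Mul(-7, u)))
Add(Function('o')(13, 13), Mul(Add(Mul(-4, Function('P')(-3)), k), 223)) = Add(Add(-8, Pow(13, 2), Mul(-7, 13)), Mul(Add(Mul(-4, 2), 0), 223)) = Add(Add(-8, 169, -91), Mul(Add(-8, 0), 223)) = Add(70, Mul(-8, 223)) = Add(70, -1784) = -1714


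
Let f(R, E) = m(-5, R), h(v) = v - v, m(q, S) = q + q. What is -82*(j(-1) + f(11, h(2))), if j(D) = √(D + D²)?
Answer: 820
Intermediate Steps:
m(q, S) = 2*q
h(v) = 0
f(R, E) = -10 (f(R, E) = 2*(-5) = -10)
-82*(j(-1) + f(11, h(2))) = -82*(√(-(1 - 1)) - 10) = -82*(√(-1*0) - 10) = -82*(√0 - 10) = -82*(0 - 10) = -82*(-10) = 820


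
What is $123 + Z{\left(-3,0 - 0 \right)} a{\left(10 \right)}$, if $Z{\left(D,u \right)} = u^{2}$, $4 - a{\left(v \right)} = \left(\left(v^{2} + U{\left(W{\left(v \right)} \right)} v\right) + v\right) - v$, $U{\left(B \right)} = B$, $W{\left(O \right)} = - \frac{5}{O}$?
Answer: $123$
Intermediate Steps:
$a{\left(v \right)} = 9 - v^{2}$ ($a{\left(v \right)} = 4 - \left(\left(\left(v^{2} + - \frac{5}{v} v\right) + v\right) - v\right) = 4 - \left(\left(\left(v^{2} - 5\right) + v\right) - v\right) = 4 - \left(\left(\left(-5 + v^{2}\right) + v\right) - v\right) = 4 - \left(\left(-5 + v + v^{2}\right) - v\right) = 4 - \left(-5 + v^{2}\right) = 9 - v^{2}$)
$123 + Z{\left(-3,0 - 0 \right)} a{\left(10 \right)} = 123 + \left(0 - 0\right)^{2} \left(9 - 10^{2}\right) = 123 + \left(0 + 0\right)^{2} \left(9 - 100\right) = 123 + 0^{2} \left(9 - 100\right) = 123 + 0 \left(-91\right) = 123 + 0 = 123$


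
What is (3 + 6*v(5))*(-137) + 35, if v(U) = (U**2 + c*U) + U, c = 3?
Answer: -37366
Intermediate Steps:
v(U) = U**2 + 4*U (v(U) = (U**2 + 3*U) + U = U**2 + 4*U)
(3 + 6*v(5))*(-137) + 35 = (3 + 6*(5*(4 + 5)))*(-137) + 35 = (3 + 6*(5*9))*(-137) + 35 = (3 + 6*45)*(-137) + 35 = (3 + 270)*(-137) + 35 = 273*(-137) + 35 = -37401 + 35 = -37366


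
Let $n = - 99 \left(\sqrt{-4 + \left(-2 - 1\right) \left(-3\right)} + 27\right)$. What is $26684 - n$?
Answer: $29357 + 99 \sqrt{5} \approx 29578.0$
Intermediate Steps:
$n = -2673 - 99 \sqrt{5}$ ($n = - 99 \left(\sqrt{-4 - -9} + 27\right) = - 99 \left(\sqrt{-4 + 9} + 27\right) = - 99 \left(\sqrt{5} + 27\right) = - 99 \left(27 + \sqrt{5}\right) = -2673 - 99 \sqrt{5} \approx -2894.4$)
$26684 - n = 26684 - \left(-2673 - 99 \sqrt{5}\right) = 26684 + \left(2673 + 99 \sqrt{5}\right) = 29357 + 99 \sqrt{5}$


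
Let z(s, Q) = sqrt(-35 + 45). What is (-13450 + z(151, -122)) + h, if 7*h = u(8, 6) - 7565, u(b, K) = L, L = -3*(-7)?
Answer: -101694/7 + sqrt(10) ≈ -14525.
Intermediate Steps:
L = 21
u(b, K) = 21
z(s, Q) = sqrt(10)
h = -7544/7 (h = (21 - 7565)/7 = (1/7)*(-7544) = -7544/7 ≈ -1077.7)
(-13450 + z(151, -122)) + h = (-13450 + sqrt(10)) - 7544/7 = -101694/7 + sqrt(10)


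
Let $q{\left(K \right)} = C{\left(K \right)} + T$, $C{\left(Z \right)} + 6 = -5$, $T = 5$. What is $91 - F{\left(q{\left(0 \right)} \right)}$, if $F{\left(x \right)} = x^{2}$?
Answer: $55$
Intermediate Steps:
$C{\left(Z \right)} = -11$ ($C{\left(Z \right)} = -6 - 5 = -11$)
$q{\left(K \right)} = -6$ ($q{\left(K \right)} = -11 + 5 = -6$)
$91 - F{\left(q{\left(0 \right)} \right)} = 91 - \left(-6\right)^{2} = 91 - 36 = 55$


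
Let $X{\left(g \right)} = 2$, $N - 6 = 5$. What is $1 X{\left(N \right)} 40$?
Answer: $80$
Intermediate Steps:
$N = 11$ ($N = 6 + 5 = 11$)
$1 X{\left(N \right)} 40 = 1 \cdot 2 \cdot 40 = 2 \cdot 40 = 80$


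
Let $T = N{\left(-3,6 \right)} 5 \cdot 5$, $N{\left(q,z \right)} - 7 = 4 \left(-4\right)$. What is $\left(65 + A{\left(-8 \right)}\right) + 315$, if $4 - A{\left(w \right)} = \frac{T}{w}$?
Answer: $\frac{2847}{8} \approx 355.88$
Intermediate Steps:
$N{\left(q,z \right)} = -9$ ($N{\left(q,z \right)} = 7 + 4 \left(-4\right) = 7 - 16 = -9$)
$T = -225$ ($T = - 9 \cdot 5 \cdot 5 = \left(-9\right) 25 = -225$)
$A{\left(w \right)} = 4 + \frac{225}{w}$ ($A{\left(w \right)} = 4 - - \frac{225}{w} = 4 + \frac{225}{w}$)
$\left(65 + A{\left(-8 \right)}\right) + 315 = \left(65 + \left(4 + \frac{225}{-8}\right)\right) + 315 = \left(65 + \left(4 + 225 \left(- \frac{1}{8}\right)\right)\right) + 315 = \left(65 + \left(4 - \frac{225}{8}\right)\right) + 315 = \left(65 - \frac{193}{8}\right) + 315 = \frac{327}{8} + 315 = \frac{2847}{8}$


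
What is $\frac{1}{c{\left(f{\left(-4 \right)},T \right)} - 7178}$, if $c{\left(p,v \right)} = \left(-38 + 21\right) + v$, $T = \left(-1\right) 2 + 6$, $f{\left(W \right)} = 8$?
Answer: $- \frac{1}{7191} \approx -0.00013906$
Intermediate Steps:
$T = 4$ ($T = -2 + 6 = 4$)
$c{\left(p,v \right)} = -17 + v$
$\frac{1}{c{\left(f{\left(-4 \right)},T \right)} - 7178} = \frac{1}{\left(-17 + 4\right) - 7178} = \frac{1}{-13 - 7178} = \frac{1}{-7191} = - \frac{1}{7191}$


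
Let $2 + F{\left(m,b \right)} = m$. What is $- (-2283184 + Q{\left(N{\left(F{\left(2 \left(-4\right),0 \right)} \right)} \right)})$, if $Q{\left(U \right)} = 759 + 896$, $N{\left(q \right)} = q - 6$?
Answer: $2281529$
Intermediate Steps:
$F{\left(m,b \right)} = -2 + m$
$N{\left(q \right)} = -6 + q$ ($N{\left(q \right)} = q - 6 = -6 + q$)
$Q{\left(U \right)} = 1655$
$- (-2283184 + Q{\left(N{\left(F{\left(2 \left(-4\right),0 \right)} \right)} \right)}) = - (-2283184 + 1655) = \left(-1\right) \left(-2281529\right) = 2281529$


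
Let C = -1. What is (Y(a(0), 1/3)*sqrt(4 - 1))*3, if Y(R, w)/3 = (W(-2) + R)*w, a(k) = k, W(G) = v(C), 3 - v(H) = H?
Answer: 12*sqrt(3) ≈ 20.785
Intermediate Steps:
v(H) = 3 - H
W(G) = 4 (W(G) = 3 - 1*(-1) = 3 + 1 = 4)
Y(R, w) = 3*w*(4 + R) (Y(R, w) = 3*((4 + R)*w) = 3*(w*(4 + R)) = 3*w*(4 + R))
(Y(a(0), 1/3)*sqrt(4 - 1))*3 = ((3*(4 + 0)/3)*sqrt(4 - 1))*3 = ((3*(1/3)*4)*sqrt(3))*3 = (4*sqrt(3))*3 = 12*sqrt(3)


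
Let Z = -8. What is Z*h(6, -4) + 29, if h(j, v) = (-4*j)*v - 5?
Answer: -699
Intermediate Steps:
h(j, v) = -5 - 4*j*v (h(j, v) = -4*j*v - 5 = -5 - 4*j*v)
Z*h(6, -4) + 29 = -8*(-5 - 4*6*(-4)) + 29 = -8*(-5 + 96) + 29 = -8*91 + 29 = -728 + 29 = -699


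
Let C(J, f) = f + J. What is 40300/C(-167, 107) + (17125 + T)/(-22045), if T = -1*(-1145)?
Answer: -8895097/13227 ≈ -672.50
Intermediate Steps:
T = 1145
C(J, f) = J + f
40300/C(-167, 107) + (17125 + T)/(-22045) = 40300/(-167 + 107) + (17125 + 1145)/(-22045) = 40300/(-60) + 18270*(-1/22045) = 40300*(-1/60) - 3654/4409 = -2015/3 - 3654/4409 = -8895097/13227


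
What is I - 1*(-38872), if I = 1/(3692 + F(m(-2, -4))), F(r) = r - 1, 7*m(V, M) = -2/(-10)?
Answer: 5021718227/129186 ≈ 38872.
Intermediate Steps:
m(V, M) = 1/35 (m(V, M) = (-2/(-10))/7 = (-2*(-1)/10)/7 = (-1*(-⅕))/7 = (⅐)*(⅕) = 1/35)
F(r) = -1 + r
I = 35/129186 (I = 1/(3692 + (-1 + 1/35)) = 1/(3692 - 34/35) = 1/(129186/35) = 35/129186 ≈ 0.00027093)
I - 1*(-38872) = 35/129186 - 1*(-38872) = 35/129186 + 38872 = 5021718227/129186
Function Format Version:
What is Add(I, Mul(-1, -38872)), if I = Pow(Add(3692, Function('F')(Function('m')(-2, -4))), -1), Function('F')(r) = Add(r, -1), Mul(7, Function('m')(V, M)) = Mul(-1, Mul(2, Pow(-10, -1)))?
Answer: Rational(5021718227, 129186) ≈ 38872.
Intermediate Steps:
Function('m')(V, M) = Rational(1, 35) (Function('m')(V, M) = Mul(Rational(1, 7), Mul(-1, Mul(2, Pow(-10, -1)))) = Mul(Rational(1, 7), Mul(-1, Mul(2, Rational(-1, 10)))) = Mul(Rational(1, 7), Mul(-1, Rational(-1, 5))) = Mul(Rational(1, 7), Rational(1, 5)) = Rational(1, 35))
Function('F')(r) = Add(-1, r)
I = Rational(35, 129186) (I = Pow(Add(3692, Add(-1, Rational(1, 35))), -1) = Pow(Add(3692, Rational(-34, 35)), -1) = Pow(Rational(129186, 35), -1) = Rational(35, 129186) ≈ 0.00027093)
Add(I, Mul(-1, -38872)) = Add(Rational(35, 129186), Mul(-1, -38872)) = Add(Rational(35, 129186), 38872) = Rational(5021718227, 129186)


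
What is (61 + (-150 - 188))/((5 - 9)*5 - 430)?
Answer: 277/450 ≈ 0.61556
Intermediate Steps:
(61 + (-150 - 188))/((5 - 9)*5 - 430) = (61 - 338)/(-4*5 - 430) = -277/(-20 - 430) = -277/(-450) = -277*(-1/450) = 277/450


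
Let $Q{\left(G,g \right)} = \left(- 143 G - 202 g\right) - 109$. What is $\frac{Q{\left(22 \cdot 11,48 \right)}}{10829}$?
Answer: $- \frac{44411}{10829} \approx -4.1011$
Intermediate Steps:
$Q{\left(G,g \right)} = -109 - 202 g - 143 G$ ($Q{\left(G,g \right)} = \left(- 202 g - 143 G\right) - 109 = -109 - 202 g - 143 G$)
$\frac{Q{\left(22 \cdot 11,48 \right)}}{10829} = \frac{-109 - 9696 - 143 \cdot 22 \cdot 11}{10829} = \left(-109 - 9696 - 34606\right) \frac{1}{10829} = \left(-44411\right) \frac{1}{10829} = - \frac{44411}{10829}$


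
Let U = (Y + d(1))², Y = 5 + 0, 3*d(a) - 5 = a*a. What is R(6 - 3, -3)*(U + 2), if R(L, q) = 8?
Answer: 408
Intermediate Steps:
d(a) = 5/3 + a²/3 (d(a) = 5/3 + (a*a)/3 = 5/3 + a²/3)
Y = 5
U = 49 (U = (5 + (5/3 + (⅓)*1²))² = (5 + (5/3 + (⅓)*1))² = (5 + (5/3 + ⅓))² = (5 + 2)² = 7² = 49)
R(6 - 3, -3)*(U + 2) = 8*(49 + 2) = 8*51 = 408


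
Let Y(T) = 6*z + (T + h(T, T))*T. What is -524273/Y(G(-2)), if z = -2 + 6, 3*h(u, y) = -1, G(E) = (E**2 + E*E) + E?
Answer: -524273/58 ≈ -9039.2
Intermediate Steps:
G(E) = E + 2*E**2 (G(E) = (E**2 + E**2) + E = 2*E**2 + E = E + 2*E**2)
h(u, y) = -1/3 (h(u, y) = (1/3)*(-1) = -1/3)
z = 4
Y(T) = 24 + T*(-1/3 + T) (Y(T) = 6*4 + (T - 1/3)*T = 24 + (-1/3 + T)*T = 24 + T*(-1/3 + T))
-524273/Y(G(-2)) = -524273/(24 + (-2*(1 + 2*(-2)))**2 - (-2)*(1 + 2*(-2))/3) = -524273/(24 + (-2*(1 - 4))**2 - (-2)*(1 - 4)/3) = -524273/(24 + (-2*(-3))**2 - (-2)*(-3)/3) = -524273/(24 + 6**2 - 1/3*6) = -524273/(24 + 36 - 2) = -524273/58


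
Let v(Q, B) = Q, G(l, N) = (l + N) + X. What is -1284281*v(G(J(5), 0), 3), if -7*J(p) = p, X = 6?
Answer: -47518397/7 ≈ -6.7883e+6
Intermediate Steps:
J(p) = -p/7
G(l, N) = 6 + N + l (G(l, N) = (l + N) + 6 = (N + l) + 6 = 6 + N + l)
-1284281*v(G(J(5), 0), 3) = -1284281*(6 + 0 - 1/7*5) = -1284281*(6 + 0 - 5/7) = -1284281*37/7 = -47518397/7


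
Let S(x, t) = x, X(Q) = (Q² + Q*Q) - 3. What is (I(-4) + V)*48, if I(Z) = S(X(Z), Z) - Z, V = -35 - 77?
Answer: -3792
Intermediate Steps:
V = -112
X(Q) = -3 + 2*Q² (X(Q) = (Q² + Q²) - 3 = 2*Q² - 3 = -3 + 2*Q²)
I(Z) = -3 - Z + 2*Z² (I(Z) = (-3 + 2*Z²) - Z = -3 - Z + 2*Z²)
(I(-4) + V)*48 = ((-3 - 1*(-4) + 2*(-4)²) - 112)*48 = ((-3 + 4 + 2*16) - 112)*48 = ((-3 + 4 + 32) - 112)*48 = (33 - 112)*48 = -79*48 = -3792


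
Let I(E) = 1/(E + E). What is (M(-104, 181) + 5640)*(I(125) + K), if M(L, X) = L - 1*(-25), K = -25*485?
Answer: -16856775689/250 ≈ -6.7427e+7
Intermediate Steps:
K = -12125
I(E) = 1/(2*E)
M(L, X) = 25 + L (M(L, X) = L + 25 = 25 + L)
(M(-104, 181) + 5640)*(I(125) + K) = ((25 - 104) + 5640)*((½)/125 - 12125) = (-79 + 5640)*((½)*(1/125) - 12125) = 5561*(1/250 - 12125) = 5561*(-3031249/250) = -16856775689/250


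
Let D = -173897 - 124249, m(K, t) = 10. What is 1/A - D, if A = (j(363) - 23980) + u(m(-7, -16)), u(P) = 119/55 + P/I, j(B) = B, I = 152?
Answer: 29429914436006/98709741 ≈ 2.9815e+5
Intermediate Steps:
u(P) = 119/55 + P/152
A = -98709741/4180 (A = (363 - 23980) + (119/55 + (1/152)*10) = -23617 + (119/55 + 5/76) = -23617 + 9319/4180 = -98709741/4180 ≈ -23615.)
D = -298146
1/A - D = 1/(-98709741/4180) - 1*(-298146) = -4180/98709741 + 298146 = 29429914436006/98709741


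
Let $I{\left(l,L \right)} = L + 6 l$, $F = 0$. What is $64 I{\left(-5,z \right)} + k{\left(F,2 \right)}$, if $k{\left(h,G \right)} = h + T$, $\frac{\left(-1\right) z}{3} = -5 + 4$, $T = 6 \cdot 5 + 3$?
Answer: $-1695$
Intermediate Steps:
$T = 33$ ($T = 30 + 3 = 33$)
$z = 3$ ($z = - 3 \left(-5 + 4\right) = \left(-3\right) \left(-1\right) = 3$)
$k{\left(h,G \right)} = 33 + h$ ($k{\left(h,G \right)} = h + 33 = 33 + h$)
$64 I{\left(-5,z \right)} + k{\left(F,2 \right)} = 64 \left(3 + 6 \left(-5\right)\right) + \left(33 + 0\right) = 64 \left(3 - 30\right) + 33 = 64 \left(-27\right) + 33 = -1728 + 33 = -1695$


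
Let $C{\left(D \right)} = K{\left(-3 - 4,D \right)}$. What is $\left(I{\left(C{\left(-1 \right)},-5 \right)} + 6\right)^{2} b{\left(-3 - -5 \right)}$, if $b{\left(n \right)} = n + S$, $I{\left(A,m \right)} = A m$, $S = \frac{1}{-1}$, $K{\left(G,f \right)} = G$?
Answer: $1681$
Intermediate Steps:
$C{\left(D \right)} = -7$ ($C{\left(D \right)} = -3 - 4 = -7$)
$S = -1$
$b{\left(n \right)} = -1 + n$ ($b{\left(n \right)} = n - 1 = -1 + n$)
$\left(I{\left(C{\left(-1 \right)},-5 \right)} + 6\right)^{2} b{\left(-3 - -5 \right)} = \left(\left(-7\right) \left(-5\right) + 6\right)^{2} \left(-1 - -2\right) = \left(35 + 6\right)^{2} \left(-1 + \left(-3 + 5\right)\right) = 41^{2} \left(-1 + 2\right) = 1681 \cdot 1 = 1681$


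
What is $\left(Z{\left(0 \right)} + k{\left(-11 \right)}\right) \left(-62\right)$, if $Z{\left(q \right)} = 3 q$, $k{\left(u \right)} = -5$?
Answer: $310$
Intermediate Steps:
$\left(Z{\left(0 \right)} + k{\left(-11 \right)}\right) \left(-62\right) = \left(3 \cdot 0 - 5\right) \left(-62\right) = \left(0 - 5\right) \left(-62\right) = \left(-5\right) \left(-62\right) = 310$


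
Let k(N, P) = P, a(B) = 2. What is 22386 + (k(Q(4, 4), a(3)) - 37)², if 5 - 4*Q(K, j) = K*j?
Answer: 23611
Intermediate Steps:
Q(K, j) = 5/4 - K*j/4
22386 + (k(Q(4, 4), a(3)) - 37)² = 22386 + (2 - 37)² = 22386 + (-35)² = 22386 + 1225 = 23611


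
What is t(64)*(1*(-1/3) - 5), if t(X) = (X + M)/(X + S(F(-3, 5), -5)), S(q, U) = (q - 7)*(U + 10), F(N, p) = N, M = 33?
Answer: -776/21 ≈ -36.952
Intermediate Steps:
S(q, U) = (-7 + q)*(10 + U)
t(X) = (33 + X)/(-50 + X) (t(X) = (X + 33)/(X + (-70 - 7*(-5) + 10*(-3) - 5*(-3))) = (33 + X)/(X + (-70 + 35 - 30 + 15)) = (33 + X)/(X - 50) = (33 + X)/(-50 + X))
t(64)*(1*(-1/3) - 5) = ((33 + 64)/(-50 + 64))*(1*(-1/3) - 5) = (97/14)*(1*(-1*⅓) - 5) = ((1/14)*97)*(1*(-⅓) - 5) = 97*(-⅓ - 5)/14 = (97/14)*(-16/3) = -776/21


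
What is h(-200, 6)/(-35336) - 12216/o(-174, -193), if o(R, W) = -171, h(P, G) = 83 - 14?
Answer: 143884259/2014152 ≈ 71.437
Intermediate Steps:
h(P, G) = 69
h(-200, 6)/(-35336) - 12216/o(-174, -193) = 69/(-35336) - 12216/(-171) = 69*(-1/35336) - 12216*(-1/171) = -69/35336 + 4072/57 = 143884259/2014152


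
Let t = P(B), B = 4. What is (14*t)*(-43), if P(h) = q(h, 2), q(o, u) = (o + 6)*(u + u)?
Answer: -24080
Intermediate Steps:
q(o, u) = 2*u*(6 + o) (q(o, u) = (6 + o)*(2*u) = 2*u*(6 + o))
P(h) = 24 + 4*h (P(h) = 2*2*(6 + h) = 24 + 4*h)
t = 40 (t = 24 + 4*4 = 24 + 16 = 40)
(14*t)*(-43) = (14*40)*(-43) = 560*(-43) = -24080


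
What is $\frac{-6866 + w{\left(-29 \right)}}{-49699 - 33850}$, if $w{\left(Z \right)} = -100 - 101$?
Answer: $\frac{7067}{83549} \approx 0.084585$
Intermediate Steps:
$w{\left(Z \right)} = -201$
$\frac{-6866 + w{\left(-29 \right)}}{-49699 - 33850} = \frac{-6866 - 201}{-49699 - 33850} = - \frac{7067}{-83549} = \left(-7067\right) \left(- \frac{1}{83549}\right) = \frac{7067}{83549}$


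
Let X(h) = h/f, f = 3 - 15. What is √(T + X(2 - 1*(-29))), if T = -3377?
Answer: I*√121665/6 ≈ 58.134*I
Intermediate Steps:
f = -12
X(h) = -h/12 (X(h) = h/(-12) = h*(-1/12) = -h/12)
√(T + X(2 - 1*(-29))) = √(-3377 - (2 - 1*(-29))/12) = √(-3377 - (2 + 29)/12) = √(-3377 - 1/12*31) = √(-3377 - 31/12) = √(-40555/12) = I*√121665/6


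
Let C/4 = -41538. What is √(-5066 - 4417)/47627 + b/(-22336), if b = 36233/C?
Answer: 36233/3711171072 + I*√9483/47627 ≈ 9.7632e-6 + 0.0020447*I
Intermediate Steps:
C = -166152 (C = 4*(-41538) = -166152)
b = -36233/166152 (b = 36233/(-166152) = 36233*(-1/166152) = -36233/166152 ≈ -0.21807)
√(-5066 - 4417)/47627 + b/(-22336) = √(-5066 - 4417)/47627 - 36233/166152/(-22336) = √(-9483)*(1/47627) - 36233/166152*(-1/22336) = (I*√9483)*(1/47627) + 36233/3711171072 = I*√9483/47627 + 36233/3711171072 = 36233/3711171072 + I*√9483/47627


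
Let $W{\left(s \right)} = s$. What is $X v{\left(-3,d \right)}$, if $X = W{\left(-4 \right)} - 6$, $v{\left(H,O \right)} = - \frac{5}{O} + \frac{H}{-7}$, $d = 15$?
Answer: $- \frac{20}{21} \approx -0.95238$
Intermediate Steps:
$v{\left(H,O \right)} = - \frac{5}{O} - \frac{H}{7}$ ($v{\left(H,O \right)} = - \frac{5}{O} + H \left(- \frac{1}{7}\right) = - \frac{5}{O} - \frac{H}{7}$)
$X = -10$ ($X = -4 - 6 = -10$)
$X v{\left(-3,d \right)} = - 10 \left(- \frac{5}{15} - - \frac{3}{7}\right) = - 10 \left(\left(-5\right) \frac{1}{15} + \frac{3}{7}\right) = - 10 \left(- \frac{1}{3} + \frac{3}{7}\right) = \left(-10\right) \frac{2}{21} = - \frac{20}{21}$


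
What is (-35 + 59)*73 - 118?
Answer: 1634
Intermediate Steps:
(-35 + 59)*73 - 118 = 24*73 - 118 = 1752 - 118 = 1634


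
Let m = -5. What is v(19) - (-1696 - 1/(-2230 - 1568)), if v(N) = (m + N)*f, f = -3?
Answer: 6281891/3798 ≈ 1654.0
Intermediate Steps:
v(N) = 15 - 3*N (v(N) = (-5 + N)*(-3) = 15 - 3*N)
v(19) - (-1696 - 1/(-2230 - 1568)) = (15 - 3*19) - (-1696 - 1/(-2230 - 1568)) = (15 - 57) - (-1696 - 1/(-3798)) = -42 - (-1696 - 1*(-1/3798)) = -42 - (-1696 + 1/3798) = -42 - 1*(-6441407/3798) = -42 + 6441407/3798 = 6281891/3798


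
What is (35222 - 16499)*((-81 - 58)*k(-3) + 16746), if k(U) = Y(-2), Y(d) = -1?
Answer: 316137855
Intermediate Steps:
k(U) = -1
(35222 - 16499)*((-81 - 58)*k(-3) + 16746) = (35222 - 16499)*((-81 - 58)*(-1) + 16746) = 18723*(-139*(-1) + 16746) = 18723*(139 + 16746) = 18723*16885 = 316137855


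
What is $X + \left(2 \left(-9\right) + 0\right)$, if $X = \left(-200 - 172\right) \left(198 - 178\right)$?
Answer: $-7458$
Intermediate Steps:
$X = -7440$ ($X = \left(-372\right) 20 = -7440$)
$X + \left(2 \left(-9\right) + 0\right) = -7440 + \left(2 \left(-9\right) + 0\right) = -7440 + \left(-18 + 0\right) = -7440 - 18 = -7458$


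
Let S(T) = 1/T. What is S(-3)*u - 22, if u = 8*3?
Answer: -30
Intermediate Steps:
u = 24
S(-3)*u - 22 = 24/(-3) - 22 = -1/3*24 - 22 = -8 - 22 = -30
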